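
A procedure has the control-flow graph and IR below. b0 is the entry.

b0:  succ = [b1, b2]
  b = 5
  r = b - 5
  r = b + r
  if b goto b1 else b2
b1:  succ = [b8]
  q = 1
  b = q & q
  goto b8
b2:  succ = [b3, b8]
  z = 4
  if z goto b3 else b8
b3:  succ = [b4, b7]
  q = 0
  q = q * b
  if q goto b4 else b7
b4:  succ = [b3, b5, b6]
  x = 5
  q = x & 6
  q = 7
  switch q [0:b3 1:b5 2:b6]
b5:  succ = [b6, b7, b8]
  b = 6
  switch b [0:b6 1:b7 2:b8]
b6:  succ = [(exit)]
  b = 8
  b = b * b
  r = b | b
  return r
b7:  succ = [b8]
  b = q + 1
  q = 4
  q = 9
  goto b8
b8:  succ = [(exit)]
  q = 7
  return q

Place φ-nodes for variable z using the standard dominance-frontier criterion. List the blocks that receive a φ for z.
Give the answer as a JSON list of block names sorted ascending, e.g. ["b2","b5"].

idom tree: b1←b0 b2←b0 b3←b2 b4←b3 b5←b4 b6←b4 b7←b3 b8←b0
Dom∩ at merges:
  b3: preds {b2,b4}: {b0,b2} ∩ {b0,b2,b3,b4} = {b0,b2}; idom=b2
  b6: preds {b4,b5}: {b0,b2,b3,b4} ∩ {b0,b2,b3,b4,b5} = {b0,b2,b3,b4}; idom=b4
  b7: preds {b3,b5}: {b0,b2,b3} ∩ {b0,b2,b3,b4,b5} = {b0,b2,b3}; idom=b3
  b8: preds {b1,b2,b5,b7}: {b0,b1} ∩ {b0,b2} ∩ {b0,b2,b3,b4,b5} ∩ {b0,b2,b3,b7} = {b0}; idom=b0

Frontier:
  join b3 pred b2: · stop@b2
  join b3 pred b4: b4→b3 stop@b2
  join b6 pred b4: · stop@b4
  join b6 pred b5: b5 stop@b4
  join b7 pred b3: · stop@b3
  join b7 pred b5: b5→b4 stop@b3
  join b8 pred b1: b1 stop@b0
  join b8 pred b2: b2 stop@b0
  join b8 pred b5: b5→b4→b3→b2 stop@b0
  join b8 pred b7: b7→b3→b2 stop@b0
  DF(b0)=∅
  DF(b1)={b8}
  DF(b2)={b8}
  DF(b3)={b3,b8}
  DF(b4)={b3,b7,b8}
  DF(b5)={b6,b7,b8}
  DF(b6)=∅
  DF(b7)={b8}
  DF(b8)=∅

φ for z: defs {b2}
  DF⁺ = {b8}

Answer: ["b8"]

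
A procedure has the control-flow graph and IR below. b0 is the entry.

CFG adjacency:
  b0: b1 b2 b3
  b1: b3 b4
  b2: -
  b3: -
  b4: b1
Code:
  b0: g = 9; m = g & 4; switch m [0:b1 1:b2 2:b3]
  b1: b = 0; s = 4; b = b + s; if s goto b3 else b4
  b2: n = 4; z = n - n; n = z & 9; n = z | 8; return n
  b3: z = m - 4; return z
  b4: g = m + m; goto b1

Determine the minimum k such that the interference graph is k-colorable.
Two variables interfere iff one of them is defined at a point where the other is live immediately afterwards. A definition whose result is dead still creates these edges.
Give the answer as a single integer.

def/use:
  b0 def {g,m} use ∅
  b1 def {b,s} use ∅
  b2 def {n,z} use ∅
  b3 def {z} use {m}
  b4 def {g} use {m}

Backward fixpoint:
  b0: in=∅ out={m}
  b1: in={m} out={m}
  b2: in=∅ out=∅
  b3: in={m} out=∅
  b4: in={m} out={m}

Interfere edges:
  b↔{m,s}
  g↔{m}
  m↔{b,g,s}
  n↔{z}
  s↔{b,m}
  z↔{n}

Colouring:
  lower bound: {b,m,s} mutually conflict ⇒ χ ≥ 3
  3-colouring: R0={m,n}  R1={b,g,z}  R2={s}
  χ = 3

Answer: 3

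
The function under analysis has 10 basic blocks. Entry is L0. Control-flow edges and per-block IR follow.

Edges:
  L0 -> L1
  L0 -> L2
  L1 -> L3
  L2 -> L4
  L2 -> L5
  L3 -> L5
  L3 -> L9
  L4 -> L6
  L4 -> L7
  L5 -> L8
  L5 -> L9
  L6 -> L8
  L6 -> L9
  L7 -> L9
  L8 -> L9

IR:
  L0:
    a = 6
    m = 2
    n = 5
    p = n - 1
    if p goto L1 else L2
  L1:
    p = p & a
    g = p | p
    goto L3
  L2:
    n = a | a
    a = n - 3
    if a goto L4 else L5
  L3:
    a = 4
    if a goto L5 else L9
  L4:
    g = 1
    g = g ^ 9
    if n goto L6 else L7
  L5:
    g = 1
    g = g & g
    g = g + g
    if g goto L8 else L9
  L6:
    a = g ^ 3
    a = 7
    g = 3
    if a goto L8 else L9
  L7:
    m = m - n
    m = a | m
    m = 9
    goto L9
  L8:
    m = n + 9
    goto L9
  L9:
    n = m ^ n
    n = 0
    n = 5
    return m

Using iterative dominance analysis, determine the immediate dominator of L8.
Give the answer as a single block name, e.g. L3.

idom tree: L1←L0 L2←L0 L3←L1 L4←L2 L5←L0 L6←L4 L7←L4 L8←L0 L9←L0
Dom at joins:
  L5: preds {L2,L3}: {L0,L2} ∩ {L0,L1,L3} = {L0}; idom=L0
  L8: preds {L5,L6}: {L0,L5} ∩ {L0,L2,L4,L6} = {L0}; idom=L0
  L9: preds {L3,L5,L6,L7,L8}: {L0,L1,L3} ∩ {L0,L5} ∩ {L0,L2,L4,L6} ∩ {L0,L2,L4,L7} ∩ {L0,L8} = {L0}; idom=L0

idom(L8) = L0

Answer: L0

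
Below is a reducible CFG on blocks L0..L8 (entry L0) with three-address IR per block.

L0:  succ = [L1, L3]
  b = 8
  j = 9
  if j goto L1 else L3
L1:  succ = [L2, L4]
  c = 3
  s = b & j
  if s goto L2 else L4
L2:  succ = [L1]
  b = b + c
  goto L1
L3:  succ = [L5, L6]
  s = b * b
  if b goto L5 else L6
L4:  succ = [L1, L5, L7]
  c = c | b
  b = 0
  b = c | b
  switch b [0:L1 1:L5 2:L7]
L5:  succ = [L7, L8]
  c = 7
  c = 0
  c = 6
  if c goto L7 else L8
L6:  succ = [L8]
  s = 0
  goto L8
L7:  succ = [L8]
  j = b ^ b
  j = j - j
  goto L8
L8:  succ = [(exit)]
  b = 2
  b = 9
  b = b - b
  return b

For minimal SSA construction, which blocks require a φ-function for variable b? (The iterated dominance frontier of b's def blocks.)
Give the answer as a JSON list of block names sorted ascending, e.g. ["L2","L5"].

Answer: ["L1", "L5", "L7", "L8"]

Analysis:
idom tree: L1←L0 L2←L1 L3←L0 L4←L1 L5←L0 L6←L3 L7←L0 L8←L0
Dom at joins:
  L1: preds {L0,L2,L4}: {L0} ∩ {L0,L1,L2} ∩ {L0,L1,L4} = {L0}; idom=L0
  L5: preds {L3,L4}: {L0,L3} ∩ {L0,L1,L4} = {L0}; idom=L0
  L7: preds {L4,L5}: {L0,L1,L4} ∩ {L0,L5} = {L0}; idom=L0
  L8: preds {L5,L6,L7}: {L0,L5} ∩ {L0,L3,L6} ∩ {L0,L7} = {L0}; idom=L0

DF derivation:
  join L1 pred L0: · stop@L0
  join L1 pred L2: L2→L1 stop@L0
  join L1 pred L4: L4→L1 stop@L0
  join L5 pred L3: L3 stop@L0
  join L5 pred L4: L4→L1 stop@L0
  join L7 pred L4: L4→L1 stop@L0
  join L7 pred L5: L5 stop@L0
  join L8 pred L5: L5 stop@L0
  join L8 pred L6: L6→L3 stop@L0
  join L8 pred L7: L7 stop@L0
  L0 → ∅
  L1 → {L1,L5,L7}
  L2 → {L1}
  L3 → {L5,L8}
  L4 → {L1,L5,L7}
  L5 → {L7,L8}
  L6 → {L8}
  L7 → {L8}
  L8 → ∅

φ for b: defs {L0,L2,L4,L8}
  DF⁺ = {L1,L5,L7,L8}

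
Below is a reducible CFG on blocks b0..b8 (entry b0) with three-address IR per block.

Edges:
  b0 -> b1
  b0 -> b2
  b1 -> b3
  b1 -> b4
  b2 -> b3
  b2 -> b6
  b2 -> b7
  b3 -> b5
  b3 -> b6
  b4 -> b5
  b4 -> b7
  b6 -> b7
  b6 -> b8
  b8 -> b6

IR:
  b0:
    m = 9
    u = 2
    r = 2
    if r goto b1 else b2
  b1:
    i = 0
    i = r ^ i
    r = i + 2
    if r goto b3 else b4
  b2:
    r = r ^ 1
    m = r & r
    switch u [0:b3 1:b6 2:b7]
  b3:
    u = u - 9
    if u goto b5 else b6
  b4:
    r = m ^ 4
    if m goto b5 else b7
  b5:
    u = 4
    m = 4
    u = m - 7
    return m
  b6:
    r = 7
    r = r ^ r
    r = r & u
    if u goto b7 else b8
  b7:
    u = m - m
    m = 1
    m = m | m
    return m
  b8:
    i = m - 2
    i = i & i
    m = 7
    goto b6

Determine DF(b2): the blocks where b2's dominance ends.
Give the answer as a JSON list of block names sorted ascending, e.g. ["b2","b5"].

idom tree: b1←b0 b2←b0 b3←b0 b4←b1 b5←b0 b6←b0 b7←b0 b8←b6
Dom∩ at merges:
  b3: preds {b1,b2}: {b0,b1} ∩ {b0,b2} = {b0}; idom=b0
  b5: preds {b3,b4}: {b0,b3} ∩ {b0,b1,b4} = {b0}; idom=b0
  b6: preds {b2,b3,b8}: {b0,b2} ∩ {b0,b3} ∩ {b0,b6,b8} = {b0}; idom=b0
  b7: preds {b2,b4,b6}: {b0,b2} ∩ {b0,b1,b4} ∩ {b0,b6} = {b0}; idom=b0

DF walk-up:
  b3←b1: walk b1 to b0
  b3←b2: walk b2 to b0
  b5←b3: walk b3 to b0
  b5←b4: walk b4→b1 to b0
  b6←b2: walk b2 to b0
  b6←b3: walk b3 to b0
  b6←b8: walk b8→b6 to b0
  b7←b2: walk b2 to b0
  b7←b4: walk b4→b1 to b0
  b7←b6: walk b6 to b0
  b0: DF=∅
  b1: DF={b3,b5,b7}
  b2: DF={b3,b6,b7}
  b3: DF={b5,b6}
  b4: DF={b5,b7}
  b5: DF=∅
  b6: DF={b6,b7}
  b7: DF=∅
  b8: DF={b6}

DF(b2) = ["b3", "b6", "b7"]

Answer: ["b3", "b6", "b7"]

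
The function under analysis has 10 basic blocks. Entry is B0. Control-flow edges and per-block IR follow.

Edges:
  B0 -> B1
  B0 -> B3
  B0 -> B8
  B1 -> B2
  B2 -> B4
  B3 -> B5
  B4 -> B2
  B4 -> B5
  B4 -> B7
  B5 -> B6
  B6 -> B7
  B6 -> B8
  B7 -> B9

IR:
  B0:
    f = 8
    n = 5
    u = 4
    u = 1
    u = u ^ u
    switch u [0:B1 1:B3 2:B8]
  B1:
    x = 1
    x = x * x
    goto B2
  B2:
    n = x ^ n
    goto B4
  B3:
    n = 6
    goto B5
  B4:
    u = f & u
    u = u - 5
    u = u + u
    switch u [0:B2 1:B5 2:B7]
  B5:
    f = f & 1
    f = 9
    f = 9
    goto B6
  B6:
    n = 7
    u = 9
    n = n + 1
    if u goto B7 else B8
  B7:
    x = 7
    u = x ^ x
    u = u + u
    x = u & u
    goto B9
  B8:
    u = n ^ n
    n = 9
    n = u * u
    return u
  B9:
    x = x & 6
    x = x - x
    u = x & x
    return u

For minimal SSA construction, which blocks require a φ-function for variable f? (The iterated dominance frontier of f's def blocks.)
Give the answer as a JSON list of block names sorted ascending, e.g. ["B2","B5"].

Answer: ["B7", "B8"]

Derivation:
idom tree: B1←B0 B2←B1 B3←B0 B4←B2 B5←B0 B6←B5 B7←B0 B8←B0 B9←B7
Dom∩ at merges:
  B2: preds {B1,B4}: {B0,B1} ∩ {B0,B1,B2,B4} = {B0,B1}; idom=B1
  B5: preds {B3,B4}: {B0,B3} ∩ {B0,B1,B2,B4} = {B0}; idom=B0
  B7: preds {B4,B6}: {B0,B1,B2,B4} ∩ {B0,B5,B6} = {B0}; idom=B0
  B8: preds {B0,B6}: {B0} ∩ {B0,B5,B6} = {B0}; idom=B0

DF derivation:
  B2←B1: walk · to B1
  B2←B4: walk B4→B2 to B1
  B5←B3: walk B3 to B0
  B5←B4: walk B4→B2→B1 to B0
  B7←B4: walk B4→B2→B1 to B0
  B7←B6: walk B6→B5 to B0
  B8←B0: walk · to B0
  B8←B6: walk B6→B5 to B0
  B0 → ∅
  B1 → {B5,B7}
  B2 → {B2,B5,B7}
  B3 → {B5}
  B4 → {B2,B5,B7}
  B5 → {B7,B8}
  B6 → {B7,B8}
  B7 → ∅
  B8 → ∅
  B9 → ∅

φ for f: defs {B0,B5}
  DF⁺ = {B7,B8}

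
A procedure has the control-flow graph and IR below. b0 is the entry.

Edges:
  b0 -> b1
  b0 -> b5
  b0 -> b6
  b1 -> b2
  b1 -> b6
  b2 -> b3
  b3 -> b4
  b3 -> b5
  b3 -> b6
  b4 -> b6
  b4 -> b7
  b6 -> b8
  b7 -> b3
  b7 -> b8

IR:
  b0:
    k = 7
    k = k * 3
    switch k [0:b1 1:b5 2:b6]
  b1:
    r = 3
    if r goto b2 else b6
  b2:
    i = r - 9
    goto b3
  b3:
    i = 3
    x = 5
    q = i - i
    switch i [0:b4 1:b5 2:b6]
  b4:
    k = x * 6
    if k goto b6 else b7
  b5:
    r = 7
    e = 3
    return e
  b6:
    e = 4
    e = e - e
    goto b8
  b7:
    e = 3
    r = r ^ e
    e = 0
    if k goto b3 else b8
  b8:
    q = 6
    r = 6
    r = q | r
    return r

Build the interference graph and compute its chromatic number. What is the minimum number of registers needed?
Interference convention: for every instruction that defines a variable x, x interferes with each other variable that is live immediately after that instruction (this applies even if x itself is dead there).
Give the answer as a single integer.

Per-block:
  b0 def {k} use ∅
  b1 def {r} use ∅
  b2 def {i} use {r}
  b3 def {i,q,x} use ∅
  b4 def {k} use {x}
  b5 def {e,r} use ∅
  b6 def {e} use ∅
  b7 def {e,r} use {k,r}
  b8 def {q,r} use ∅

Liveness:
  live b0: ∅→∅
  live b1: ∅→{r}
  live b2: {r}→{r}
  live b3: {r}→{r,x}
  live b4: {r,x}→{k,r}
  live b5: ∅→∅
  live b6: ∅→∅
  live b7: {k,r}→{r}
  live b8: ∅→∅

Interference:
  e — {k,r}
  i — {q,r,x}
  k — {e,r}
  q — {i,r,x}
  r — {e,i,k,q,x}
  x — {i,q,r}

Colouring:
  {i,q,r,x} pairwise interfere (4-clique) ⇒ χ ≥ 4
  4-colouring: r0={r}  r1={e,i}  r2={k,q}  r3={x}
  χ = 4

Answer: 4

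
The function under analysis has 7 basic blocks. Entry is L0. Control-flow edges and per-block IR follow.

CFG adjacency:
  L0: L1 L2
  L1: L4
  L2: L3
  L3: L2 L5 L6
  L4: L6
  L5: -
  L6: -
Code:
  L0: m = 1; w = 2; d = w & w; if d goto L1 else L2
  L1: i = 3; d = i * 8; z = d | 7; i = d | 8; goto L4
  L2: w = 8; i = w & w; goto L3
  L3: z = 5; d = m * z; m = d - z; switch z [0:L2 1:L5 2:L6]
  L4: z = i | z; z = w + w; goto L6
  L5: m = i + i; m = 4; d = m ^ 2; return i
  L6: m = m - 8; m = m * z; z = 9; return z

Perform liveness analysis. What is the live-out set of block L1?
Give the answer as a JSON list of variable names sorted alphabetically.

Block summaries:
  L0: def={d,m,w} ue=∅
  L1: def={d,i,z} ue=∅
  L2: def={i,w} ue=∅
  L3: def={d,m,z} ue={m}
  L4: def={z} ue={i,w,z}
  L5: def={d,m} ue={i}
  L6: def={m,z} ue={m,z}

Liveness:
  L0: in=∅ out={m,w}
  L1: in={m,w} out={i,m,w,z}
  L2: in={m} out={i,m}
  L3: in={i,m} out={i,m,z}
  L4: in={i,m,w,z} out={m,z}
  L5: in={i} out=∅
  L6: in={m,z} out=∅

live-out(L1) = ["i", "m", "w", "z"]

Answer: ["i", "m", "w", "z"]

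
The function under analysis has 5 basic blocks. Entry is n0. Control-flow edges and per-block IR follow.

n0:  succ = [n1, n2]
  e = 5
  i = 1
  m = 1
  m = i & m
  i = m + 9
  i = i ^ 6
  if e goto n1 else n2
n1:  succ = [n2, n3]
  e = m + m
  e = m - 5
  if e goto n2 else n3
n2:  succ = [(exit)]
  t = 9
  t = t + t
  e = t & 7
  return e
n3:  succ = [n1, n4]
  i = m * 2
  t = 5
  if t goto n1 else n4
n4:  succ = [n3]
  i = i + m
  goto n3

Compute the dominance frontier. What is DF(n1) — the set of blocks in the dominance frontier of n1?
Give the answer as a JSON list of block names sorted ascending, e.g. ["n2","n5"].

idom tree: n1←n0 n2←n0 n3←n1 n4←n3
Join-block Dom:
  n1: preds {n0,n3}: {n0} ∩ {n0,n1,n3} = {n0}; idom=n0
  n2: preds {n0,n1}: {n0} ∩ {n0,n1} = {n0}; idom=n0
  n3: preds {n1,n4}: {n0,n1} ∩ {n0,n1,n3,n4} = {n0,n1}; idom=n1

Frontier:
  n1←n0: walk · to n0
  n1←n3: walk n3→n1 to n0
  n2←n0: walk · to n0
  n2←n1: walk n1 to n0
  n3←n1: walk · to n1
  n3←n4: walk n4→n3 to n1
  DF(n0)=∅
  DF(n1)={n1,n2}
  DF(n2)=∅
  DF(n3)={n1,n3}
  DF(n4)={n3}

DF(n1) = ["n1", "n2"]

Answer: ["n1", "n2"]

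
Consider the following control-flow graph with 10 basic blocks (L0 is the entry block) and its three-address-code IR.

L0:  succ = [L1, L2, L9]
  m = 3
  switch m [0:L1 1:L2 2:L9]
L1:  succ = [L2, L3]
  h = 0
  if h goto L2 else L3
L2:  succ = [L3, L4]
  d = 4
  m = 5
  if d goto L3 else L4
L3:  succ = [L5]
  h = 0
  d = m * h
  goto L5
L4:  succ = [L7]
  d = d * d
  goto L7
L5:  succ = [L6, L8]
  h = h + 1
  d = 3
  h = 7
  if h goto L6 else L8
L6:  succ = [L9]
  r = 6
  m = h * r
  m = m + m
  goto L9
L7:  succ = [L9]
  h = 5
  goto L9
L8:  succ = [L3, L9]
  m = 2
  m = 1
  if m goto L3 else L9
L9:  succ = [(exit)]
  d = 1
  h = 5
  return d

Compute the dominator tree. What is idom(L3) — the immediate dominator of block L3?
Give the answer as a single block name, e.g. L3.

idom tree: L1←L0 L2←L0 L3←L0 L4←L2 L5←L3 L6←L5 L7←L4 L8←L5 L9←L0
Join-block Dom:
  L2: preds {L0,L1}: {L0} ∩ {L0,L1} = {L0}; idom=L0
  L3: preds {L1,L2,L8}: {L0,L1} ∩ {L0,L2} ∩ {L0,L3,L5,L8} = {L0}; idom=L0
  L9: preds {L0,L6,L7,L8}: {L0} ∩ {L0,L3,L5,L6} ∩ {L0,L2,L4,L7} ∩ {L0,L3,L5,L8} = {L0}; idom=L0

idom(L3) = L0

Answer: L0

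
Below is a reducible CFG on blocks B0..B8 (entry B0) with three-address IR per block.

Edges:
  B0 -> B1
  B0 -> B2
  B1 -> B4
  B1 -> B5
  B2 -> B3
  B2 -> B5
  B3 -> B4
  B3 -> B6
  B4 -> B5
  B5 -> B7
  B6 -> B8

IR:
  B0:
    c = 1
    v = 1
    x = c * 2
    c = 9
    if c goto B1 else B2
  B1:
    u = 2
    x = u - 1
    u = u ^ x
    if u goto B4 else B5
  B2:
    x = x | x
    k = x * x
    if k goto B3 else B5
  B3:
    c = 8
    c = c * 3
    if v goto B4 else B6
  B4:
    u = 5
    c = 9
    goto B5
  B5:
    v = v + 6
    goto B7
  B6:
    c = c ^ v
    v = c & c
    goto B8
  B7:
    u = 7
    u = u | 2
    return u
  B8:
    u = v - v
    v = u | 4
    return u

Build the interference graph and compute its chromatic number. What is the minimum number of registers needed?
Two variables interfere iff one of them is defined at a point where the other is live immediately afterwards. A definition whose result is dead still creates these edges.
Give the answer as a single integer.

def/use:
  B0: def={c,v,x} ue=∅
  B1: def={u,x} ue=∅
  B2: def={k,x} ue={x}
  B3: def={c} ue={v}
  B4: def={c,u} ue=∅
  B5: def={v} ue={v}
  B6: def={c,v} ue={c,v}
  B7: def={u} ue=∅
  B8: def={u,v} ue={v}

Liveness:
  live B0: ∅→{v,x}
  live B1: {v}→{v}
  live B2: {v,x}→{v}
  live B3: {v}→{c,v}
  live B4: {v}→{v}
  live B5: {v}→∅
  live B6: {c,v}→{v}
  live B7: ∅→∅
  live B8: {v}→∅

Interfere edges:
  c: {v,x}
  k: {v}
  u: {v,x}
  v: {c,k,u,x}
  x: {c,u,v}

Colouring:
  {c,v,x} pairwise interfere (3-clique) ⇒ χ ≥ 3
  3-colouring: c0={v}  c1={k,x}  c2={c,u}
  χ = 3

Answer: 3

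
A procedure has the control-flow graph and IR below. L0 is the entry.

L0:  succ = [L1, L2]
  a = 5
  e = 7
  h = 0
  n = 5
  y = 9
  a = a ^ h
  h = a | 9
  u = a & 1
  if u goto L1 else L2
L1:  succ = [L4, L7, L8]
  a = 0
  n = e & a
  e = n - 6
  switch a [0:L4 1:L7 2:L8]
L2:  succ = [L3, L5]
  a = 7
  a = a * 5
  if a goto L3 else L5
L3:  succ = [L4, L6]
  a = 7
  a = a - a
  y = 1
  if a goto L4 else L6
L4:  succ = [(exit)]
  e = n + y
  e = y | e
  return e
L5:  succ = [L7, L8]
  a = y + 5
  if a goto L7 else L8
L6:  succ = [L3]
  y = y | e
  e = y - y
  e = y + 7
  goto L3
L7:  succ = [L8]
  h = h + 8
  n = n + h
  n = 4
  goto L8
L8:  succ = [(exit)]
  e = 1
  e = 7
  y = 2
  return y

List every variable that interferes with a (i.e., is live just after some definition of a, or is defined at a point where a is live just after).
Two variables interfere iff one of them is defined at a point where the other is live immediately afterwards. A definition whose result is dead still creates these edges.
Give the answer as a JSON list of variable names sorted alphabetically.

Per-block:
  L0: def={a,e,h,n,u,y} ue=∅
  L1: def={a,e,n} ue={e}
  L2: def={a} ue=∅
  L3: def={a,y} ue=∅
  L4: def={e} ue={n,y}
  L5: def={a} ue={y}
  L6: def={e,y} ue={e,y}
  L7: def={h,n} ue={h,n}
  L8: def={e,y} ue=∅

Backward fixpoint:
  L0 li=∅ lo={e,h,n,y}
  L1 li={e,h,y} lo={h,n,y}
  L2 li={e,h,n,y} lo={e,h,n,y}
  L3 li={e,n} lo={e,n,y}
  L4 li={n,y} lo=∅
  L5 li={h,n,y} lo={h,n}
  L6 li={e,n,y} lo={e,n}
  L7 li={h,n} lo=∅
  L8 li=∅ lo=∅

Interfere edges:
  a: {e,h,n,y}
  e: {a,h,n,u,y}
  h: {a,e,n,u,y}
  n: {a,e,h,u,y}
  u: {e,h,n,y}
  y: {a,e,h,n,u}

N(a) = ["e", "h", "n", "y"]

Answer: ["e", "h", "n", "y"]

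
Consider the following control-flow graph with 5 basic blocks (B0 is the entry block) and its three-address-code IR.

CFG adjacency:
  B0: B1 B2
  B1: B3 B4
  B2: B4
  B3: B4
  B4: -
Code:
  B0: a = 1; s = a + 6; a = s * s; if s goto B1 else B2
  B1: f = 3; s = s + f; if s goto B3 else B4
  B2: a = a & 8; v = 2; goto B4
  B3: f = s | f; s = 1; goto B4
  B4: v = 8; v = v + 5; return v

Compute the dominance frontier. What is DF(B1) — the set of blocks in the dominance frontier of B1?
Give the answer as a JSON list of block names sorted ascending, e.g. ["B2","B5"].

idom tree: B1←B0 B2←B0 B3←B1 B4←B0
Dom at joins:
  B4: preds {B1,B2,B3}: {B0,B1} ∩ {B0,B2} ∩ {B0,B1,B3} = {B0}; idom=B0

Frontier:
  join B4 pred B1: B1 stop@B0
  join B4 pred B2: B2 stop@B0
  join B4 pred B3: B3→B1 stop@B0
  B0: DF=∅
  B1: DF={B4}
  B2: DF={B4}
  B3: DF={B4}
  B4: DF=∅

DF(B1) = ["B4"]

Answer: ["B4"]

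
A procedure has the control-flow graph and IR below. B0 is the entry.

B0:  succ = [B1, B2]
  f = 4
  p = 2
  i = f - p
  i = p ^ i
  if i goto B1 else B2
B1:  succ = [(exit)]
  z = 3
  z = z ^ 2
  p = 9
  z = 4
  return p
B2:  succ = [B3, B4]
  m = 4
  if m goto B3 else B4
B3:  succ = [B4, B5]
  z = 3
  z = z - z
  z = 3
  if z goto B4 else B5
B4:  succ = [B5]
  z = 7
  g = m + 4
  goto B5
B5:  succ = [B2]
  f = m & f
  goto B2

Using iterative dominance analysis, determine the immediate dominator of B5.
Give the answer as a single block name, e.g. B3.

Answer: B2

Derivation:
idom tree: B1←B0 B2←B0 B3←B2 B4←B2 B5←B2
Dom at joins:
  B2: preds {B0,B5}: {B0} ∩ {B0,B2,B5} = {B0}; idom=B0
  B4: preds {B2,B3}: {B0,B2} ∩ {B0,B2,B3} = {B0,B2}; idom=B2
  B5: preds {B3,B4}: {B0,B2,B3} ∩ {B0,B2,B4} = {B0,B2}; idom=B2

idom(B5) = B2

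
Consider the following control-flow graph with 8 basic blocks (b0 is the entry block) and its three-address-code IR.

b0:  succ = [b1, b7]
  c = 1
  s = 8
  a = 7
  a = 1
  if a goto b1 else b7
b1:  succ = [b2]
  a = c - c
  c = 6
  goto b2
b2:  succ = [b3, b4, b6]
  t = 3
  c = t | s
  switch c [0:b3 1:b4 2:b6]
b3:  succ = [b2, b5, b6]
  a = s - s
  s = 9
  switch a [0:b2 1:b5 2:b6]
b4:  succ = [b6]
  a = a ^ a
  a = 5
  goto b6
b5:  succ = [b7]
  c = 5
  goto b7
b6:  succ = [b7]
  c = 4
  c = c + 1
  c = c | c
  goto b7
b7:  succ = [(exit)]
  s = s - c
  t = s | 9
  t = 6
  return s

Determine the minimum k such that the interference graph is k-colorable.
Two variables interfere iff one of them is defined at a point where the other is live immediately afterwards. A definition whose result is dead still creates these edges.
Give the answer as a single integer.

Answer: 3

Analysis:
def/use:
  b0 def {a,c,s} use ∅
  b1 def {a,c} use {c}
  b2 def {c,t} use {s}
  b3 def {a,s} use {s}
  b4 def {a} use {a}
  b5 def {c} use ∅
  b6 def {c} use ∅
  b7 def {s,t} use {c,s}

Live sets:
  b0 li=∅ lo={c,s}
  b1 li={c,s} lo={a,s}
  b2 li={a,s} lo={a,s}
  b3 li={s} lo={a,s}
  b4 li={a,s} lo={s}
  b5 li={s} lo={c,s}
  b6 li={s} lo={c,s}
  b7 li={c,s} lo=∅

Conflict graph:
  a — {c,s,t}
  c — {a,s}
  s — {a,c,t}
  t — {a,s}

Colouring:
  lower bound: {a,c,s} mutually conflict ⇒ χ ≥ 3
  3-colouring: c0={a}  c1={s}  c2={c,t}
  χ = 3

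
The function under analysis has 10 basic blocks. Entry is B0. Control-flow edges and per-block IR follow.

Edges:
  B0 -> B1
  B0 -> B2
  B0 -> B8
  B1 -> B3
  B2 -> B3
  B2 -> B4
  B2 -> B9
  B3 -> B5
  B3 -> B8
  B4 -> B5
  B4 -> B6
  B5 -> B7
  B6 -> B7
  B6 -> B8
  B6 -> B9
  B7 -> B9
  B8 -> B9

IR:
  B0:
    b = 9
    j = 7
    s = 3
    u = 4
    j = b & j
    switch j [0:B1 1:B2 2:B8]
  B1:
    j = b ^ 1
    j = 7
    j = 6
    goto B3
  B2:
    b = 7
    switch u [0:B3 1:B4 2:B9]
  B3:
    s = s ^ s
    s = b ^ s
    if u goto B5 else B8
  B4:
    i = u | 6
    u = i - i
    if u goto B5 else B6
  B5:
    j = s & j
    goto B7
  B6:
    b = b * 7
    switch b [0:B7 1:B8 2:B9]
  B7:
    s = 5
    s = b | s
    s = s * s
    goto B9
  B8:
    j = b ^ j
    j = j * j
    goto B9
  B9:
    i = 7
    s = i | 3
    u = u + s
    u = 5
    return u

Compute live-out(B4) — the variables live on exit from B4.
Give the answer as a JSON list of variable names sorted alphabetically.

Answer: ["b", "j", "s", "u"]

Working:
Block summaries:
  B0: {b,j,s,u} / ∅
  B1: {j} / {b}
  B2: {b} / {u}
  B3: {s} / {b,s,u}
  B4: {i,u} / {u}
  B5: {j} / {j,s}
  B6: {b} / {b}
  B7: {s} / {b}
  B8: {j} / {b,j}
  B9: {i,s,u} / {u}

Live sets:
  B0: in=∅ out={b,j,s,u}
  B1: in={b,s,u} out={b,j,s,u}
  B2: in={j,s,u} out={b,j,s,u}
  B3: in={b,j,s,u} out={b,j,s,u}
  B4: in={b,j,s,u} out={b,j,s,u}
  B5: in={b,j,s,u} out={b,u}
  B6: in={b,j,u} out={b,j,u}
  B7: in={b,u} out={u}
  B8: in={b,j,u} out={u}
  B9: in={u} out=∅

live-out(B4) = ["b", "j", "s", "u"]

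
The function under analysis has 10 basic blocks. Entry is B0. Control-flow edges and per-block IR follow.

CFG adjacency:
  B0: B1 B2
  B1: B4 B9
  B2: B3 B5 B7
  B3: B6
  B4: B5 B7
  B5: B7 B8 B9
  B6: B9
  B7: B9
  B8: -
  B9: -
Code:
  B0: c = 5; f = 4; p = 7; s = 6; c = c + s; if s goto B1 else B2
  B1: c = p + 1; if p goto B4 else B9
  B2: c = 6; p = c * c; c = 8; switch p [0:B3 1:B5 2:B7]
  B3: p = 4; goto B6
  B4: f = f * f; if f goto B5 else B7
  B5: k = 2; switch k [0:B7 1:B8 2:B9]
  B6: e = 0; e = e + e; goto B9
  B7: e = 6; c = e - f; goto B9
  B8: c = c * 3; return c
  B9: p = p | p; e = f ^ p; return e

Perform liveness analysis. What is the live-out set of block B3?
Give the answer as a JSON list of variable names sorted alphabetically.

Per-block:
  B0: {c,f,p,s} / ∅
  B1: {c} / {p}
  B2: {c,p} / ∅
  B3: {p} / ∅
  B4: {f} / {f}
  B5: {k} / ∅
  B6: {e} / ∅
  B7: {c,e} / {f}
  B8: {c} / {c}
  B9: {e,p} / {f,p}

Liveness:
  live B0: ∅→{f,p}
  live B1: {f,p}→{c,f,p}
  live B2: {f}→{c,f,p}
  live B3: {f}→{f,p}
  live B4: {c,f,p}→{c,f,p}
  live B5: {c,f,p}→{c,f,p}
  live B6: {f,p}→{f,p}
  live B7: {f,p}→{f,p}
  live B8: {c}→∅
  live B9: {f,p}→∅

live-out(B3) = ["f", "p"]

Answer: ["f", "p"]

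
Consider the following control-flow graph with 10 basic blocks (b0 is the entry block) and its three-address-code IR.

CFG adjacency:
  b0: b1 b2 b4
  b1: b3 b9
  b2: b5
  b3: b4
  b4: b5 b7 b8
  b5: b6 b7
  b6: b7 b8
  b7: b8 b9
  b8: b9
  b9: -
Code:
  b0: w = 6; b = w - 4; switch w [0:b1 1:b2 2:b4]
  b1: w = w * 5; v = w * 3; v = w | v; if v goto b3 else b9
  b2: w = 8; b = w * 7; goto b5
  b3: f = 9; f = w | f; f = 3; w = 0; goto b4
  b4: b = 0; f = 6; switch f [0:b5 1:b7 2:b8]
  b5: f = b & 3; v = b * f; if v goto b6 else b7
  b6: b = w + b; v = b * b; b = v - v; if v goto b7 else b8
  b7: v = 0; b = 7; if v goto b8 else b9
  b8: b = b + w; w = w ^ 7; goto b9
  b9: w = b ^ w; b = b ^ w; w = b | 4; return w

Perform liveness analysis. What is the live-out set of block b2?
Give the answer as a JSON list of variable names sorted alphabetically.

Block summaries:
  b0: {b,w} / ∅
  b1: {v,w} / {w}
  b2: {b,w} / ∅
  b3: {f,w} / {w}
  b4: {b,f} / ∅
  b5: {f,v} / {b}
  b6: {b,v} / {b,w}
  b7: {b,v} / ∅
  b8: {b,w} / {b,w}
  b9: {b,w} / {b,w}

Liveness:
  b0: in=∅ out={b,w}
  b1: in={b,w} out={b,w}
  b2: in=∅ out={b,w}
  b3: in={w} out={w}
  b4: in={w} out={b,w}
  b5: in={b,w} out={b,w}
  b6: in={b,w} out={b,w}
  b7: in={w} out={b,w}
  b8: in={b,w} out={b,w}
  b9: in={b,w} out=∅

live-out(b2) = ["b", "w"]

Answer: ["b", "w"]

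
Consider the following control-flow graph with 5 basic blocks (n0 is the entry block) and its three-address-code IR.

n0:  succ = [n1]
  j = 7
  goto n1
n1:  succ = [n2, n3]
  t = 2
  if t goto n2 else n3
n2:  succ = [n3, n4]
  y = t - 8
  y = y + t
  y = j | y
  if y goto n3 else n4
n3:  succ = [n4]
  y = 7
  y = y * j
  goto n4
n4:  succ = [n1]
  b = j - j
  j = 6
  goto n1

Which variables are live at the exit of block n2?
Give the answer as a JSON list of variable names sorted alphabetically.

def/use:
  n0: {j} / ∅
  n1: {t} / ∅
  n2: {y} / {j,t}
  n3: {y} / {j}
  n4: {b,j} / {j}

Backward fixpoint:
  n0 li=∅ lo={j}
  n1 li={j} lo={j,t}
  n2 li={j,t} lo={j}
  n3 li={j} lo={j}
  n4 li={j} lo={j}

live-out(n2) = ["j"]

Answer: ["j"]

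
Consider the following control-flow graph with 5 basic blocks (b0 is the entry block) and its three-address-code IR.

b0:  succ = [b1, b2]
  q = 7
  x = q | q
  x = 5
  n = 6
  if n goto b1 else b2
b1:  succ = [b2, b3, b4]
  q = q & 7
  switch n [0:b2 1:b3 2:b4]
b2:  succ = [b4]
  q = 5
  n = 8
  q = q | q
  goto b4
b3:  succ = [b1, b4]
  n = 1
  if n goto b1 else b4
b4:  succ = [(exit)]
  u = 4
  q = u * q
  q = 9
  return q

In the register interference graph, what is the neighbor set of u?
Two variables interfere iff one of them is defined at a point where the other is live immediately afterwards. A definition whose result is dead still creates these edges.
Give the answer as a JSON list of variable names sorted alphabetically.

Answer: ["q"]

Analysis:
Block summaries:
  b0: def={n,q,x} ue=∅
  b1: def={q} ue={n,q}
  b2: def={n,q} ue=∅
  b3: def={n} ue=∅
  b4: def={q,u} ue={q}

Liveness:
  b0: in=∅ out={n,q}
  b1: in={n,q} out={q}
  b2: in=∅ out={q}
  b3: in={q} out={n,q}
  b4: in={q} out=∅

Interfere edges:
  n — {q}
  q — {n,u,x}
  u — {q}
  x — {q}

N(u) = ["q"]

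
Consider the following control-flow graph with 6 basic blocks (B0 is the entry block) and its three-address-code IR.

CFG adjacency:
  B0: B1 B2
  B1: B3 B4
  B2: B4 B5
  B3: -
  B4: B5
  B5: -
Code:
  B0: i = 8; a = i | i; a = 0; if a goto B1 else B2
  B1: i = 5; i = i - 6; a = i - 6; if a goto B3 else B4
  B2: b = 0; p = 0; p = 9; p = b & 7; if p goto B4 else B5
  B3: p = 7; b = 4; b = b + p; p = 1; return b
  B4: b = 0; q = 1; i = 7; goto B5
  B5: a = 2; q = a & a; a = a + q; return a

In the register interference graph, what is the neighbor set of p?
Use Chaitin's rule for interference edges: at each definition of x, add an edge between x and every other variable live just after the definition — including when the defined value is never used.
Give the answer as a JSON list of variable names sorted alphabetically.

Answer: ["b"]

Analysis:
def/use:
  B0: {a,i} / ∅
  B1: {a,i} / ∅
  B2: {b,p} / ∅
  B3: {b,p} / ∅
  B4: {b,i,q} / ∅
  B5: {a,q} / ∅

Live sets:
  live B0: ∅→∅
  live B1: ∅→∅
  live B2: ∅→∅
  live B3: ∅→∅
  live B4: ∅→∅
  live B5: ∅→∅

Interference:
  a — {q}
  b — {p}
  i — ∅
  p — {b}
  q — {a}

N(p) = ["b"]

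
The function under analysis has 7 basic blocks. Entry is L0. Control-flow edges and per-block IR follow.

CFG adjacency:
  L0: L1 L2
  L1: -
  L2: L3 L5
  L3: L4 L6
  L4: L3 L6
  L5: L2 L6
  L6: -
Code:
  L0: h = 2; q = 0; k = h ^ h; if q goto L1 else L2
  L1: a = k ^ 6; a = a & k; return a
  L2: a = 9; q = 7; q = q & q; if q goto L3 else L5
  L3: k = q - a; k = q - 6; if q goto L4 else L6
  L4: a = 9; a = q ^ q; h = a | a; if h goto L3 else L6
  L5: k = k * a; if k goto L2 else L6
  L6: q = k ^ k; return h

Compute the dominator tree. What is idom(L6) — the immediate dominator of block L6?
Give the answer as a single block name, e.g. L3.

idom tree: L1←L0 L2←L0 L3←L2 L4←L3 L5←L2 L6←L2
Join-block Dom:
  L2: preds {L0,L5}: {L0} ∩ {L0,L2,L5} = {L0}; idom=L0
  L3: preds {L2,L4}: {L0,L2} ∩ {L0,L2,L3,L4} = {L0,L2}; idom=L2
  L6: preds {L3,L4,L5}: {L0,L2,L3} ∩ {L0,L2,L3,L4} ∩ {L0,L2,L5} = {L0,L2}; idom=L2

idom(L6) = L2

Answer: L2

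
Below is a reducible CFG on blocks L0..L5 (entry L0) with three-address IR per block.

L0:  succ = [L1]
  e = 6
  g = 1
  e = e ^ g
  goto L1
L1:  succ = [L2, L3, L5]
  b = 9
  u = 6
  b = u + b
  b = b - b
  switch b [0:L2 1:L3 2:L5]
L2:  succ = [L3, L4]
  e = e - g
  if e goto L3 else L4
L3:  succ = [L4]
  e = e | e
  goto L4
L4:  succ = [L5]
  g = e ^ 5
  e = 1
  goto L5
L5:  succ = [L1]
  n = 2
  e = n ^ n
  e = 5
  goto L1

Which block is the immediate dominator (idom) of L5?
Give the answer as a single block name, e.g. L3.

Answer: L1

Derivation:
idom tree: L1←L0 L2←L1 L3←L1 L4←L1 L5←L1
Dom at joins:
  L1: preds {L0,L5}: {L0} ∩ {L0,L1,L5} = {L0}; idom=L0
  L3: preds {L1,L2}: {L0,L1} ∩ {L0,L1,L2} = {L0,L1}; idom=L1
  L4: preds {L2,L3}: {L0,L1,L2} ∩ {L0,L1,L3} = {L0,L1}; idom=L1
  L5: preds {L1,L4}: {L0,L1} ∩ {L0,L1,L4} = {L0,L1}; idom=L1

idom(L5) = L1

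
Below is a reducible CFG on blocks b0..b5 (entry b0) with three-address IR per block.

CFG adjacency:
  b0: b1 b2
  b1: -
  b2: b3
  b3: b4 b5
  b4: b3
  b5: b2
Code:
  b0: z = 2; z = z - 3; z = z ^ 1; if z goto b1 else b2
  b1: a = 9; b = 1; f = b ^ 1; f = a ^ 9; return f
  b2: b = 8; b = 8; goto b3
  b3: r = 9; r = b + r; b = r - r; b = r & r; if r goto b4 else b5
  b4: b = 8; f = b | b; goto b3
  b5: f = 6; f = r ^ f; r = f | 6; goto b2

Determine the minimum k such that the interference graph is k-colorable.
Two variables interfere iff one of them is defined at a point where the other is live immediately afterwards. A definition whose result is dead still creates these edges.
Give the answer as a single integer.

Answer: 3

Analysis:
Per-block:
  b0: def={z} ue=∅
  b1: def={a,b,f} ue=∅
  b2: def={b} ue=∅
  b3: def={b,r} ue={b}
  b4: def={b,f} ue=∅
  b5: def={f,r} ue={r}

Live sets:
  b0: in=∅ out=∅
  b1: in=∅ out=∅
  b2: in=∅ out={b}
  b3: in={b} out={r}
  b4: in=∅ out={b}
  b5: in={r} out=∅

Conflict graph:
  a↔{b,f}
  b↔{a,f,r}
  f↔{a,b,r}
  r↔{b,f}
  z↔∅

Registers:
  lower bound: {a,b,f} mutually conflict ⇒ χ ≥ 3
  3-colouring: c0={b,z}  c1={f}  c2={a,r}
  χ = 3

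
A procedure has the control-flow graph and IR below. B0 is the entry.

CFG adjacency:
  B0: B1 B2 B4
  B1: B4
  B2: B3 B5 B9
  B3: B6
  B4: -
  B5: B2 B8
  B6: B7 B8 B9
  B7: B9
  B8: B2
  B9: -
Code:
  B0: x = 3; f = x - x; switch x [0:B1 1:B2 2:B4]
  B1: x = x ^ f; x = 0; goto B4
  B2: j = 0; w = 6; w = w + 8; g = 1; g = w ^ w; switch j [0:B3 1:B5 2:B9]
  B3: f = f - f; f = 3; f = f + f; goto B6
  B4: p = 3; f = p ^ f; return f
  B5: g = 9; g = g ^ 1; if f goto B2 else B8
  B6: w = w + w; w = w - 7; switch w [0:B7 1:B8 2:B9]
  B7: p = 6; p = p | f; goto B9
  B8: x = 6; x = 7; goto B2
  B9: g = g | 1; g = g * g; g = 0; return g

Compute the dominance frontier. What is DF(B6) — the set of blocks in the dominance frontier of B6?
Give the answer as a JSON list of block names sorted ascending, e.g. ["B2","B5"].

idom tree: B1←B0 B2←B0 B3←B2 B4←B0 B5←B2 B6←B3 B7←B6 B8←B2 B9←B2
Join-block Dom:
  B2: preds {B0,B5,B8}: {B0} ∩ {B0,B2,B5} ∩ {B0,B2,B8} = {B0}; idom=B0
  B4: preds {B0,B1}: {B0} ∩ {B0,B1} = {B0}; idom=B0
  B8: preds {B5,B6}: {B0,B2,B5} ∩ {B0,B2,B3,B6} = {B0,B2}; idom=B2
  B9: preds {B2,B6,B7}: {B0,B2} ∩ {B0,B2,B3,B6} ∩ {B0,B2,B3,B6,B7} = {B0,B2}; idom=B2

DF derivation:
  B2←B0: walk · to B0
  B2←B5: walk B5→B2 to B0
  B2←B8: walk B8→B2 to B0
  B4←B0: walk · to B0
  B4←B1: walk B1 to B0
  B8←B5: walk B5 to B2
  B8←B6: walk B6→B3 to B2
  B9←B2: walk · to B2
  B9←B6: walk B6→B3 to B2
  B9←B7: walk B7→B6→B3 to B2
  B0 → ∅
  B1 → {B4}
  B2 → {B2}
  B3 → {B8,B9}
  B4 → ∅
  B5 → {B2,B8}
  B6 → {B8,B9}
  B7 → {B9}
  B8 → {B2}
  B9 → ∅

DF(B6) = ["B8", "B9"]

Answer: ["B8", "B9"]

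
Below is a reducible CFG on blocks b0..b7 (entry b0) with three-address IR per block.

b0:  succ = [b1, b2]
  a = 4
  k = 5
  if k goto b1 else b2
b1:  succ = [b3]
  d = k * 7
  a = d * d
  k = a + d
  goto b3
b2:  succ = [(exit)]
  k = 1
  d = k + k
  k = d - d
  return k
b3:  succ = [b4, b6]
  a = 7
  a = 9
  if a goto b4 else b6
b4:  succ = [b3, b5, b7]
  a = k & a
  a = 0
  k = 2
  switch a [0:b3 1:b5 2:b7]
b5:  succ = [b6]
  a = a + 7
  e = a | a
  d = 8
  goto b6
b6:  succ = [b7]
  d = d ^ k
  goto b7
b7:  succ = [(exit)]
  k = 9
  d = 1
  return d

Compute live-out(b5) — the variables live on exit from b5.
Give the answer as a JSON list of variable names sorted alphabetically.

def/use:
  b0: {a,k} / ∅
  b1: {a,d,k} / {k}
  b2: {d,k} / ∅
  b3: {a} / ∅
  b4: {a,k} / {a,k}
  b5: {a,d,e} / {a}
  b6: {d} / {d,k}
  b7: {d,k} / ∅

Backward fixpoint:
  b0: in=∅ out={k}
  b1: in={k} out={d,k}
  b2: in=∅ out=∅
  b3: in={d,k} out={a,d,k}
  b4: in={a,d,k} out={a,d,k}
  b5: in={a,k} out={d,k}
  b6: in={d,k} out=∅
  b7: in=∅ out=∅

live-out(b5) = ["d", "k"]

Answer: ["d", "k"]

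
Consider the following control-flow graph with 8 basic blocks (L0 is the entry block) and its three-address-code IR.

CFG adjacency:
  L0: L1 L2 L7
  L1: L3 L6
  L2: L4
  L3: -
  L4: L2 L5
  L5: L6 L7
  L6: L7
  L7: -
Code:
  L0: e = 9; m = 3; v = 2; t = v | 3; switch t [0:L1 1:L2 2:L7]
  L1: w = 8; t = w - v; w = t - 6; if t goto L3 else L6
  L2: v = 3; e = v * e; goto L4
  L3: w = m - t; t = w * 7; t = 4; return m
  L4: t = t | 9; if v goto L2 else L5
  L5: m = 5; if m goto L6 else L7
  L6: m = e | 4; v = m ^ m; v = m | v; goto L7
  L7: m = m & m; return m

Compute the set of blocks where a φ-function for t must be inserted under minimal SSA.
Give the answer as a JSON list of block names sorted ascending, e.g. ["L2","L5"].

idom tree: L1←L0 L2←L0 L3←L1 L4←L2 L5←L4 L6←L0 L7←L0
Dom∩ at merges:
  L2: preds {L0,L4}: {L0} ∩ {L0,L2,L4} = {L0}; idom=L0
  L6: preds {L1,L5}: {L0,L1} ∩ {L0,L2,L4,L5} = {L0}; idom=L0
  L7: preds {L0,L5,L6}: {L0} ∩ {L0,L2,L4,L5} ∩ {L0,L6} = {L0}; idom=L0

DF walk-up:
  join L2 pred L0: · stop@L0
  join L2 pred L4: L4→L2 stop@L0
  join L6 pred L1: L1 stop@L0
  join L6 pred L5: L5→L4→L2 stop@L0
  join L7 pred L0: · stop@L0
  join L7 pred L5: L5→L4→L2 stop@L0
  join L7 pred L6: L6 stop@L0
  L0: DF=∅
  L1: DF={L6}
  L2: DF={L2,L6,L7}
  L3: DF=∅
  L4: DF={L2,L6,L7}
  L5: DF={L6,L7}
  L6: DF={L7}
  L7: DF=∅

φ for t: defs {L0,L1,L3,L4}
  DF⁺ = {L2,L6,L7}

Answer: ["L2", "L6", "L7"]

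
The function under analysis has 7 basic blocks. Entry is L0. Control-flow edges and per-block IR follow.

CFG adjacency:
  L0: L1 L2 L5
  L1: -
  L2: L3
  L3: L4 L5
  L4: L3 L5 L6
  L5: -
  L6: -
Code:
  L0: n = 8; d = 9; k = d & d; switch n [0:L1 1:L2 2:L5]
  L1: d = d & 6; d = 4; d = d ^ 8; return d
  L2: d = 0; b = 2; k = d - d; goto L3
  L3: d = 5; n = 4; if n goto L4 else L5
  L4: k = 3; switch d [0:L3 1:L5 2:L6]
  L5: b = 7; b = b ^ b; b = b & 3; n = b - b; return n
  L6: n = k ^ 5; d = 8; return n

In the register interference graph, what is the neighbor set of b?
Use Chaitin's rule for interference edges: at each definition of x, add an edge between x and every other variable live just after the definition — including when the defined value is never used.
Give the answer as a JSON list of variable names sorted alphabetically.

def/use:
  L0: {d,k,n} / ∅
  L1: {d} / {d}
  L2: {b,d,k} / ∅
  L3: {d,n} / ∅
  L4: {k} / {d}
  L5: {b,n} / ∅
  L6: {d,n} / {k}

Liveness:
  live L0: ∅→{d}
  live L1: {d}→∅
  live L2: ∅→∅
  live L3: ∅→{d}
  live L4: {d}→{k}
  live L5: ∅→∅
  live L6: {k}→∅

Interfere edges:
  b: {d}
  d: {b,k,n}
  k: {d,n}
  n: {d,k}

N(b) = ["d"]

Answer: ["d"]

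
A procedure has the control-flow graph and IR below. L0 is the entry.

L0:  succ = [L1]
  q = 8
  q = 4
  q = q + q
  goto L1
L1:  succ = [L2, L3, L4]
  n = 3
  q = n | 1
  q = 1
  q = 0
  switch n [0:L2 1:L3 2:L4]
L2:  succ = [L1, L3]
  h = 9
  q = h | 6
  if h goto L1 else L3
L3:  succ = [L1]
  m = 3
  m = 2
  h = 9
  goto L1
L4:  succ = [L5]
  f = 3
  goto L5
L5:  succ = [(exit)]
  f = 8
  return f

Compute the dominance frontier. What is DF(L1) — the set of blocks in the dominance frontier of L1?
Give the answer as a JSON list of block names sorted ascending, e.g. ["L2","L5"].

Answer: ["L1"]

Working:
idom tree: L1←L0 L2←L1 L3←L1 L4←L1 L5←L4
Dom∩ at merges:
  L1: preds {L0,L2,L3}: {L0} ∩ {L0,L1,L2} ∩ {L0,L1,L3} = {L0}; idom=L0
  L3: preds {L1,L2}: {L0,L1} ∩ {L0,L1,L2} = {L0,L1}; idom=L1

DF walk-up:
  L1←L0: walk · to L0
  L1←L2: walk L2→L1 to L0
  L1←L3: walk L3→L1 to L0
  L3←L1: walk · to L1
  L3←L2: walk L2 to L1
  L0: DF=∅
  L1: DF={L1}
  L2: DF={L1,L3}
  L3: DF={L1}
  L4: DF=∅
  L5: DF=∅

DF(L1) = ["L1"]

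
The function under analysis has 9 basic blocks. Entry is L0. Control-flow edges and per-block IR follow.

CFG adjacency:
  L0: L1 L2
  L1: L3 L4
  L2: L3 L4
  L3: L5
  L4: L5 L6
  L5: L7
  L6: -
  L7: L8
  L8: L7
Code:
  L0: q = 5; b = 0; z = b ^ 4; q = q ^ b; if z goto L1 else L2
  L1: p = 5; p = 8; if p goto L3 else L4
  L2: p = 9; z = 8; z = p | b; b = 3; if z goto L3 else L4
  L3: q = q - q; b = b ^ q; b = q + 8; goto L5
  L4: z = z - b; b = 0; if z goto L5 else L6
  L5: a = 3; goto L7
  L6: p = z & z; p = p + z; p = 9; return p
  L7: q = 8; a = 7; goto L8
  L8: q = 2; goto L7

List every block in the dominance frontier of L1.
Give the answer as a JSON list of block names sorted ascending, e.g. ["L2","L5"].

idom tree: L1←L0 L2←L0 L3←L0 L4←L0 L5←L0 L6←L4 L7←L5 L8←L7
Join-block Dom:
  L3: preds {L1,L2}: {L0,L1} ∩ {L0,L2} = {L0}; idom=L0
  L4: preds {L1,L2}: {L0,L1} ∩ {L0,L2} = {L0}; idom=L0
  L5: preds {L3,L4}: {L0,L3} ∩ {L0,L4} = {L0}; idom=L0
  L7: preds {L5,L8}: {L0,L5} ∩ {L0,L5,L7,L8} = {L0,L5}; idom=L5

Frontier:
  L3←L1: walk L1 to L0
  L3←L2: walk L2 to L0
  L4←L1: walk L1 to L0
  L4←L2: walk L2 to L0
  L5←L3: walk L3 to L0
  L5←L4: walk L4 to L0
  L7←L5: walk · to L5
  L7←L8: walk L8→L7 to L5
  L0 → ∅
  L1 → {L3,L4}
  L2 → {L3,L4}
  L3 → {L5}
  L4 → {L5}
  L5 → ∅
  L6 → ∅
  L7 → {L7}
  L8 → {L7}

DF(L1) = ["L3", "L4"]

Answer: ["L3", "L4"]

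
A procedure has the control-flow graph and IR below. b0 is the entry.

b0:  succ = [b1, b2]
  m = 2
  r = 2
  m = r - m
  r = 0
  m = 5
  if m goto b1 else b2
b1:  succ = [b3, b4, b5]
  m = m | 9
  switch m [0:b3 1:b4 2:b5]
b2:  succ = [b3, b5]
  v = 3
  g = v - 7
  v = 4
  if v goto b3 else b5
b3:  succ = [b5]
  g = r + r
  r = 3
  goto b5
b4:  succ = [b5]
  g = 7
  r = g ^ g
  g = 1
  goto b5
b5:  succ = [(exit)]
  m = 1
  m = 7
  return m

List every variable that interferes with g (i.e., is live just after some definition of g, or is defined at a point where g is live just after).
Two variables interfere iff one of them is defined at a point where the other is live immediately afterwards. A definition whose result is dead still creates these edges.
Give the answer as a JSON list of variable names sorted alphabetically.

def/use:
  b0: {m,r} / ∅
  b1: {m} / {m}
  b2: {g,v} / ∅
  b3: {g,r} / {r}
  b4: {g,r} / ∅
  b5: {m} / ∅

Liveness:
  b0: in=∅ out={m,r}
  b1: in={m,r} out={r}
  b2: in={r} out={r}
  b3: in={r} out=∅
  b4: in=∅ out=∅
  b5: in=∅ out=∅

Conflict graph:
  g — {r}
  m — {r}
  r — {g,m,v}
  v — {r}

N(g) = ["r"]

Answer: ["r"]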